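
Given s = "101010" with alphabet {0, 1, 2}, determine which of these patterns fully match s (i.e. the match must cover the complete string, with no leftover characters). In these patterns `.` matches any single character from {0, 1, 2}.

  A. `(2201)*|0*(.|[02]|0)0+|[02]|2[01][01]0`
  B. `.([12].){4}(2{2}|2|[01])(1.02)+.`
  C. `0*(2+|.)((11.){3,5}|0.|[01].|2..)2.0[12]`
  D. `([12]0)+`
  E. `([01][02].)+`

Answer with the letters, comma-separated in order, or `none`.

A → no match
B → no match
C → no match
D → match
E → no match

D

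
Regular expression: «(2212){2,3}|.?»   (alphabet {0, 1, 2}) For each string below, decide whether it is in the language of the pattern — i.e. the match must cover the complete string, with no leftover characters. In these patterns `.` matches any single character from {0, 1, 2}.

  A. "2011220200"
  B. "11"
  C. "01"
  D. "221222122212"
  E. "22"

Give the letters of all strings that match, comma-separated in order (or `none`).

D

A. "2011220200" → no match
B. "11" → no match
C. "01" → no match
D. "221222122212" → match
E. "22" → no match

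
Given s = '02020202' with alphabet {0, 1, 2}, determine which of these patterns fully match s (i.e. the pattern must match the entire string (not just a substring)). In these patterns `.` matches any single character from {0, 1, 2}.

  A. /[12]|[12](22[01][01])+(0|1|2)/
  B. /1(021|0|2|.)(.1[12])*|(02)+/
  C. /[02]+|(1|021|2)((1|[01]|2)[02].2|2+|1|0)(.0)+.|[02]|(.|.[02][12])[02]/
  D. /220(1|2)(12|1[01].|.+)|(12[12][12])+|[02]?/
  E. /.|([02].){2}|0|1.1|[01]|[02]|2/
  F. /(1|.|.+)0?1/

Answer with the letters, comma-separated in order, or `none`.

B, C

A → no match
B → match
C → match
D → no match
E → no match
F → no match — must end with '1'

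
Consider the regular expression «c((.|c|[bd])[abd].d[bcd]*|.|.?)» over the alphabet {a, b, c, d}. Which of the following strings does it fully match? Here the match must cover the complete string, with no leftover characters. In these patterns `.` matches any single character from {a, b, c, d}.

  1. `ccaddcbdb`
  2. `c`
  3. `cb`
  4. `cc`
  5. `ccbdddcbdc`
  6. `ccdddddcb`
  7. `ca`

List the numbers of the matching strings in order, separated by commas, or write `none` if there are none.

1. `ccaddcbdb` → match
2. `c` → match
3. `cb` → match
4. `cc` → match
5. `ccbdddcbdc` → match
6. `ccdddddcb` → match
7. `ca` → match

1, 2, 3, 4, 5, 6, 7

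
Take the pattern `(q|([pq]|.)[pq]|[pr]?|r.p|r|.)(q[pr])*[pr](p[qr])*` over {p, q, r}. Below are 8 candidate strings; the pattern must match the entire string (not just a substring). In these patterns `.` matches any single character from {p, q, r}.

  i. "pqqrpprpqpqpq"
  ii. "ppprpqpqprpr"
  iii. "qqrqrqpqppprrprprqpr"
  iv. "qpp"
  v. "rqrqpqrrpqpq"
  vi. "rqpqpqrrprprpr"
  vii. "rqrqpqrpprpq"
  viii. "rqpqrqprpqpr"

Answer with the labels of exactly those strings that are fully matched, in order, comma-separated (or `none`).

i, ii, iv, v, vi, vii, viii

i → match
ii → match
iii → no match
iv → match
v → match
vi → match
vii → match
viii → match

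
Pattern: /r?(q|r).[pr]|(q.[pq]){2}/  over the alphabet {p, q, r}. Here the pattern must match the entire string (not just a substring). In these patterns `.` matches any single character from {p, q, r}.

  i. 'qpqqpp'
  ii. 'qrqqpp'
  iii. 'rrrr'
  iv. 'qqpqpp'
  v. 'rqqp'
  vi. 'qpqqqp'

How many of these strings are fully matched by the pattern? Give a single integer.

i → match
ii → match
iii → match
iv → match
v → match
vi → match
Total matched: 6

6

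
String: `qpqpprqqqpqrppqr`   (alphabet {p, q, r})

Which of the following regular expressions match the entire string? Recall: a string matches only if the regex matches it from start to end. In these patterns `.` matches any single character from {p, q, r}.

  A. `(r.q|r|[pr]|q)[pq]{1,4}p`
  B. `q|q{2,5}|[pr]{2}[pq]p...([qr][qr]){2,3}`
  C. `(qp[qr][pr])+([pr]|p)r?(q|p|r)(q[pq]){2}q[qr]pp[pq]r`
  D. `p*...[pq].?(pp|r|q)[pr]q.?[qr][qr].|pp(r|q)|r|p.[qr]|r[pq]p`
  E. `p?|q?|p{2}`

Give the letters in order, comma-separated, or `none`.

A → no match — must end with `p`
B → no match
C → match
D → no match
E → no match

C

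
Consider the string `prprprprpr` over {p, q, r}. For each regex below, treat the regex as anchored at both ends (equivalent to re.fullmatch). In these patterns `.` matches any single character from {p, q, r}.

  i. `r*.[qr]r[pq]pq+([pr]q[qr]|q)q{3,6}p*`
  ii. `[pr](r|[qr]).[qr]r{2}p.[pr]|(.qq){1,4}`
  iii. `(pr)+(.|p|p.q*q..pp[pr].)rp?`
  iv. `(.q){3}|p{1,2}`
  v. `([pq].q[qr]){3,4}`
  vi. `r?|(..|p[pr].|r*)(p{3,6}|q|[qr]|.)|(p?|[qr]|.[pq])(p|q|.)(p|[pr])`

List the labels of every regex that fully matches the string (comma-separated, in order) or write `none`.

i → no match
ii → no match
iii → match
iv → no match
v → no match
vi → no match

iii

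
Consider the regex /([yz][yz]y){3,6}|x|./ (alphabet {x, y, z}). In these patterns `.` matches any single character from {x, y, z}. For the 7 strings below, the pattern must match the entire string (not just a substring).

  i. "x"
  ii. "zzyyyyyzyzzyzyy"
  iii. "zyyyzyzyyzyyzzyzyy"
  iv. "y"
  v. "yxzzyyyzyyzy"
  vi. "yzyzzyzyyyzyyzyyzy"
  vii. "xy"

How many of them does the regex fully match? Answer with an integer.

i → match
ii → match
iii → match
iv → match
v → no match
vi → match
vii → no match
Total matched: 5

5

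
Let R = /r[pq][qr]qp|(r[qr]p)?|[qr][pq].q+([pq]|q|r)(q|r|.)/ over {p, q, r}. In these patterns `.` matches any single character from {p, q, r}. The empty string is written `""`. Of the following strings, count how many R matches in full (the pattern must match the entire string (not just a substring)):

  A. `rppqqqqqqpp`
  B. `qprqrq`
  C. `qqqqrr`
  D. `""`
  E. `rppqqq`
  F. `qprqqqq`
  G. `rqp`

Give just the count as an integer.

7

A → match
B → match
C → match
D → match
E → match
F → match
G → match
Total matched: 7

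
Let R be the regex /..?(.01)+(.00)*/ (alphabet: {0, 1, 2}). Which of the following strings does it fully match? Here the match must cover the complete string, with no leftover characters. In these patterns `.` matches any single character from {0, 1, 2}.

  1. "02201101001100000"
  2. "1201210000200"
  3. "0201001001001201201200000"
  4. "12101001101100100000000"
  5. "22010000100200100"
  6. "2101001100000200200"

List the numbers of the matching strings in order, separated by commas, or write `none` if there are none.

1, 3, 4, 6

1 → match
2 → no match
3 → match
4 → match
5 → no match
6 → match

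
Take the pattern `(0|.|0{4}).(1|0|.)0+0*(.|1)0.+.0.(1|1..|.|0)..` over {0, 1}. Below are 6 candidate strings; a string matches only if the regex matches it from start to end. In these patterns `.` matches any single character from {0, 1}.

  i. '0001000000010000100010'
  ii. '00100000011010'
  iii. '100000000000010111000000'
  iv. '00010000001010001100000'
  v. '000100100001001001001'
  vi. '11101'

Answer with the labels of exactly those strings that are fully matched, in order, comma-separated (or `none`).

i → no match
ii → no match
iii → match
iv → no match
v → no match
vi → no match

iii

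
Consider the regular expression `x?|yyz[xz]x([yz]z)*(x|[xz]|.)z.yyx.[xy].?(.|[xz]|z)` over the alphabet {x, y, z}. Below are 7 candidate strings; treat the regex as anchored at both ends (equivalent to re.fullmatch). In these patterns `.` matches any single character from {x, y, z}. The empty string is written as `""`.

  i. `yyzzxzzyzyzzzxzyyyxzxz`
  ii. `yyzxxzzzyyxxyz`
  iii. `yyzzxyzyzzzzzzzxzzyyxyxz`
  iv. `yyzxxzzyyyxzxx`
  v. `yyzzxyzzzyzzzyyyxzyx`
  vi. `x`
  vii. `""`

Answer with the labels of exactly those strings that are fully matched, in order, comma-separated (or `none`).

i, ii, iii, iv, v, vi, vii

i → match
ii → match
iii → match
iv → match
v → match
vi. `x` → match
vii. `""` → match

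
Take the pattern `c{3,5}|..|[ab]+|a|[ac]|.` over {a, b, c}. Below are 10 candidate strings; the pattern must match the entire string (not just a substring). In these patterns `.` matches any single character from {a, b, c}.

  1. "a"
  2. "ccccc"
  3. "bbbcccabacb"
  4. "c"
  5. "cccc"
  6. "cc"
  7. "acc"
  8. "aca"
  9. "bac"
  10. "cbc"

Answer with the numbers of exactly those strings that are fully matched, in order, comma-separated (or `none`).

1 → match
2 → match
3 → no match
4 → match
5 → match
6 → match
7 → no match
8 → no match
9 → no match
10 → no match

1, 2, 4, 5, 6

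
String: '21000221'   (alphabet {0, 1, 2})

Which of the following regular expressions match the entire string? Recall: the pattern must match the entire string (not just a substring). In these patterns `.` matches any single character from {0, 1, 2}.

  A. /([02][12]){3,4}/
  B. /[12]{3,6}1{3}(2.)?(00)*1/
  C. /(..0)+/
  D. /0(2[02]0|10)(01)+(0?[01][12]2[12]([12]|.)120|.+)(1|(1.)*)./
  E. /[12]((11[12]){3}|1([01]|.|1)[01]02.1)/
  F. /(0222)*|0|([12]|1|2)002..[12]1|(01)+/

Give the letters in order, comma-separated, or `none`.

A → no match
B → no match
C → no match — must end with '0'
D → no match — must start with '0'
E → match
F → no match

E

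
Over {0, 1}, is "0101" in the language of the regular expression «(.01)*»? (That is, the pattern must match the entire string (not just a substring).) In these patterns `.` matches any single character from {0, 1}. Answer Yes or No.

No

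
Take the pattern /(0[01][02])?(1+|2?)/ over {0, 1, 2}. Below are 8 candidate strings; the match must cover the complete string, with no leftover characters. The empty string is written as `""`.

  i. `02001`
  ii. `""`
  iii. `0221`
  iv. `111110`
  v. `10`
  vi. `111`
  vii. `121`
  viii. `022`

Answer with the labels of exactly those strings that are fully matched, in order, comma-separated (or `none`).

i → no match
ii → match
iii → no match
iv → no match
v → no match
vi → match
vii → no match
viii → no match

ii, vi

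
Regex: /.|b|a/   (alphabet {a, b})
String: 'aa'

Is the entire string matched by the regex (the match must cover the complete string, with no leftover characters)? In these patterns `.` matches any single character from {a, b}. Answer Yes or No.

No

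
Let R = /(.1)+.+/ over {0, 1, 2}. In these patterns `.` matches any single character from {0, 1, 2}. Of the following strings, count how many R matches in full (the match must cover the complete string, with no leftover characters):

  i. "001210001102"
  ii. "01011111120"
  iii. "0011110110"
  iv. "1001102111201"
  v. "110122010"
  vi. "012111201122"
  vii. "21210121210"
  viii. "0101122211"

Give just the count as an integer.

5

i → no match
ii → match
iii → no match
iv → no match
v → match
vi → match
vii → match
viii → match
Total matched: 5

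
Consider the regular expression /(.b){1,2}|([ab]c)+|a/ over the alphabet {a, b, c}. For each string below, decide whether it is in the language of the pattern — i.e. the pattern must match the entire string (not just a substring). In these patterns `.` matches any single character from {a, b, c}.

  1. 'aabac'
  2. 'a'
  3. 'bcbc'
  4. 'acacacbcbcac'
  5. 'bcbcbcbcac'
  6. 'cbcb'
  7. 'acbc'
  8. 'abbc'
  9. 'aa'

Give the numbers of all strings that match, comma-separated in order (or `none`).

2, 3, 4, 5, 6, 7

1 → no match
2 → match
3 → match
4 → match
5 → match
6 → match
7 → match
8 → no match
9 → no match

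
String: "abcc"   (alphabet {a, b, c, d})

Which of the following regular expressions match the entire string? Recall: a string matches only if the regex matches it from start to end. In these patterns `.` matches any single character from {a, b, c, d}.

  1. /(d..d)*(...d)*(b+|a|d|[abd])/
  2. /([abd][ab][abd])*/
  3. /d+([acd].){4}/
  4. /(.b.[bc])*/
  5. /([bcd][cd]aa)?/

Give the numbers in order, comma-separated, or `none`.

1 → no match
2 → no match
3 → no match — must start with "d"
4 → match
5 → no match

4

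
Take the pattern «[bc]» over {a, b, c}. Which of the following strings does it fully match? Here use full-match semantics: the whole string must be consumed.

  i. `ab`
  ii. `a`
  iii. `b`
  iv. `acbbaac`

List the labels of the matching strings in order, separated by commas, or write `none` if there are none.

i → no match
ii → no match
iii → match
iv → no match

iii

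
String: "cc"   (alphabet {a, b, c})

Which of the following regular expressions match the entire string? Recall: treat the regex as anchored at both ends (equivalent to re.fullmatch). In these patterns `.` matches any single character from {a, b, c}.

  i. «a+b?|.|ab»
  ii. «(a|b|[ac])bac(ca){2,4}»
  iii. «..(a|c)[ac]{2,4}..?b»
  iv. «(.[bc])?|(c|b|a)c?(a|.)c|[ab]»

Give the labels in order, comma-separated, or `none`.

iv

i → no match
ii → no match — must end with "ca"
iii → no match — must end with "b"
iv → match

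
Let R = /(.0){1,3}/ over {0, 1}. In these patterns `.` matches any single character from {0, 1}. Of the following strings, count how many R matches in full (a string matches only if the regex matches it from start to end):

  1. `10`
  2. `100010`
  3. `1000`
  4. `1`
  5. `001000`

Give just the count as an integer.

1 → match
2 → match
3 → match
4 → no match — must end with `0`
5 → match
Total matched: 4

4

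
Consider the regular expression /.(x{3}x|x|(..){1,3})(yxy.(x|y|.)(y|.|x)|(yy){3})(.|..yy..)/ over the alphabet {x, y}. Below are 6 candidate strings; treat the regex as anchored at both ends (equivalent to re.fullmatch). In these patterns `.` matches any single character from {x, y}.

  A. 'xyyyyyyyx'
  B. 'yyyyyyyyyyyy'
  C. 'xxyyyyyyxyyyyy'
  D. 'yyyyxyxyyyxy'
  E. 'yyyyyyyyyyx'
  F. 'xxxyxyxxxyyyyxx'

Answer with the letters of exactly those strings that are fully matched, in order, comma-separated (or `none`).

B, C, D, F

A → no match
B → match
C → match
D → match
E → no match
F → match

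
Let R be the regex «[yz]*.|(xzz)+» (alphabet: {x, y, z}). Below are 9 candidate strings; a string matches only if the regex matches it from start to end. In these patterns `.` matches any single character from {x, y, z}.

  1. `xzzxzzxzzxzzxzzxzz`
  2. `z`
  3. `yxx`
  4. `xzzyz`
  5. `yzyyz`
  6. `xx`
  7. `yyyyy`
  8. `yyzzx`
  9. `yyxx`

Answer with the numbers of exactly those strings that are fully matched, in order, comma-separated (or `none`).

1 → match
2 → match
3 → no match
4 → no match
5 → match
6 → no match
7 → match
8 → match
9 → no match

1, 2, 5, 7, 8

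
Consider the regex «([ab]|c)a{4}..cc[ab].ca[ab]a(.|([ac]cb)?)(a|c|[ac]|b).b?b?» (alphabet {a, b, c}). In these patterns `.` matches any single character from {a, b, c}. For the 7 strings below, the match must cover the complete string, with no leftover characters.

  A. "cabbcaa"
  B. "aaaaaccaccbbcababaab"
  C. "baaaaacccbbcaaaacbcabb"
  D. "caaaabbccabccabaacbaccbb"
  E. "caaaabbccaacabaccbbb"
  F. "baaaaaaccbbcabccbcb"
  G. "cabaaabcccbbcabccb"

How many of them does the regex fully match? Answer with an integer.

A → no match
B → no match
C → match
D → no match
E → match
F → no match
G → no match
Total matched: 2

2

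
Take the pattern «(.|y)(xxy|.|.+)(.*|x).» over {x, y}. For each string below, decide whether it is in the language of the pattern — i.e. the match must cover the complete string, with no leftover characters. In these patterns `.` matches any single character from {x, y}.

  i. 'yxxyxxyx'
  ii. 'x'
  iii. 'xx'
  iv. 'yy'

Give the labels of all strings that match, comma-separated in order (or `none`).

i. 'yxxyxxyx' → match
ii. 'x' → no match
iii. 'xx' → no match
iv. 'yy' → no match

i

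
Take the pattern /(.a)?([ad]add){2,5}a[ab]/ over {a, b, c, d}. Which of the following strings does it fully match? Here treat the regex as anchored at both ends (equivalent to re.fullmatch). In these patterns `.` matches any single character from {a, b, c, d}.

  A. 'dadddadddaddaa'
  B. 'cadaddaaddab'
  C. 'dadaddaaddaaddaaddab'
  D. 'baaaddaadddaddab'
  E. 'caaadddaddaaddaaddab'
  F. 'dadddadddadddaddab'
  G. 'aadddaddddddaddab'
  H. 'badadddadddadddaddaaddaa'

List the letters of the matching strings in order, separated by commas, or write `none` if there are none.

A → match
B. 'cadaddaaddab' → match
C → match
D → match
E → match
F → match
G → no match
H → match

A, B, C, D, E, F, H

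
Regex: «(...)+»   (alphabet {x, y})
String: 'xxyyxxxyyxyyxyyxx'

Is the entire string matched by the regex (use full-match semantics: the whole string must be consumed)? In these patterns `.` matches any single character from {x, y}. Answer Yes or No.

No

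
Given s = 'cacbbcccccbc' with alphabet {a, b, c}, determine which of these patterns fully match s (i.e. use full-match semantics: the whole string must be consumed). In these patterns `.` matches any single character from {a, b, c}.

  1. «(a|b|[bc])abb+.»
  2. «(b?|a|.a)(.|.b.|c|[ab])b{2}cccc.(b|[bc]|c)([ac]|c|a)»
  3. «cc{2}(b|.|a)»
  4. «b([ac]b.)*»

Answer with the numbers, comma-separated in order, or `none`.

1 → no match
2 → match
3 → no match — must start with 'cc'
4 → no match — must start with 'b'

2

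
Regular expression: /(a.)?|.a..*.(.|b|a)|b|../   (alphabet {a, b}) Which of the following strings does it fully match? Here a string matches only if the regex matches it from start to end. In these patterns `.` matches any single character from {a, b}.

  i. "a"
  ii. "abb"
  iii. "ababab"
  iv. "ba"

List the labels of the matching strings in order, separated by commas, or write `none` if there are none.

iv

i → no match
ii → no match
iii → no match
iv → match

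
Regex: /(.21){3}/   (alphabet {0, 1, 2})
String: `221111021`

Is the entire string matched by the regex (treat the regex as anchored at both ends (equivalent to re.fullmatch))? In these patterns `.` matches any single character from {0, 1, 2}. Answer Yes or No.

No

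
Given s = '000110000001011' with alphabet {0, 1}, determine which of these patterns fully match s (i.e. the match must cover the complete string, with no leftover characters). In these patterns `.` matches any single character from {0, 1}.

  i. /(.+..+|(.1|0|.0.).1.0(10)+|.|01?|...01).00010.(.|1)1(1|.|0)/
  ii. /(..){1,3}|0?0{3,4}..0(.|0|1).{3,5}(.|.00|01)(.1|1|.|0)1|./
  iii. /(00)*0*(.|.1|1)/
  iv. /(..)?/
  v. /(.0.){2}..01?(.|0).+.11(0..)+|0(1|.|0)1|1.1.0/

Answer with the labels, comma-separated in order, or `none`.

ii

i → no match
ii → match
iii → no match
iv → no match
v → no match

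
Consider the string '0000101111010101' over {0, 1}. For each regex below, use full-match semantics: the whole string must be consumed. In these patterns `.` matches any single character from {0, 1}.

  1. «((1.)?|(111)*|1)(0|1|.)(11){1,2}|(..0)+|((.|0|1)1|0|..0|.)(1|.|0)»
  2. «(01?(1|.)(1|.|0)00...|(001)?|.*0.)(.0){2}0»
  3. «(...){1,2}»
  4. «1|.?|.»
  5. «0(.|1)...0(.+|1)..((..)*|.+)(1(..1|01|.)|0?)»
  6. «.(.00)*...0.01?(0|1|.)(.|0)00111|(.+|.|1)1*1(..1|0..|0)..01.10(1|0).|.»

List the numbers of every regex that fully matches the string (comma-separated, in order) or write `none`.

5

1 → no match
2 → no match — must end with '00'
3 → no match
4 → no match
5 → match
6 → no match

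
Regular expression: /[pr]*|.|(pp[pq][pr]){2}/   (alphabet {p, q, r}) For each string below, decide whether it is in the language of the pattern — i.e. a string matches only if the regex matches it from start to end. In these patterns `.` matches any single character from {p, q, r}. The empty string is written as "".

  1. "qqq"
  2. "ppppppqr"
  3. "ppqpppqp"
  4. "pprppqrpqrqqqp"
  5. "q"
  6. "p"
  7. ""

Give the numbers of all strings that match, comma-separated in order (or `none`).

1. "qqq" → no match
2. "ppppppqr" → match
3. "ppqpppqp" → match
4 → no match
5. "q" → match
6. "p" → match
7. "" → match

2, 3, 5, 6, 7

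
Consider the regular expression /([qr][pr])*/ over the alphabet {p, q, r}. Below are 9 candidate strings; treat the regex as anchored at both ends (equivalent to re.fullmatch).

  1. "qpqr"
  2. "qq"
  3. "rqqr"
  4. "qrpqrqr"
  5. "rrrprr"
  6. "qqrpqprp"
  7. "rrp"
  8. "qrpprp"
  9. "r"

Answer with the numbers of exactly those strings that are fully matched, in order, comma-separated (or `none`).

1 → match
2 → no match
3 → no match
4 → no match
5 → match
6 → no match
7 → no match
8 → no match
9 → no match

1, 5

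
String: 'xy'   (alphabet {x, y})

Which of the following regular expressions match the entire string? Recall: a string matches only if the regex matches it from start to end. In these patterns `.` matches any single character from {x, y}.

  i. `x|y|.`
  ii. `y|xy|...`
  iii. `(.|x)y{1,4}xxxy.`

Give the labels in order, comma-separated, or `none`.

ii

i → no match
ii → match
iii → no match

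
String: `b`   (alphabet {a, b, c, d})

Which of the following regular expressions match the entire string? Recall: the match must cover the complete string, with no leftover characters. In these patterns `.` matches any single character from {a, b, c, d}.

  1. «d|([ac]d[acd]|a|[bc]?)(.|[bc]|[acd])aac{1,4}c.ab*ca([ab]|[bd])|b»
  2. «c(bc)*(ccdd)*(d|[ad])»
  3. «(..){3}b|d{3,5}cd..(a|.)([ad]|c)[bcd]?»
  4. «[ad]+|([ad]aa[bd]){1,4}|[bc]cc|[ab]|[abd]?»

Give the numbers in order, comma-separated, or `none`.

1 → match
2 → no match — must start with `c`
3 → no match
4 → match

1, 4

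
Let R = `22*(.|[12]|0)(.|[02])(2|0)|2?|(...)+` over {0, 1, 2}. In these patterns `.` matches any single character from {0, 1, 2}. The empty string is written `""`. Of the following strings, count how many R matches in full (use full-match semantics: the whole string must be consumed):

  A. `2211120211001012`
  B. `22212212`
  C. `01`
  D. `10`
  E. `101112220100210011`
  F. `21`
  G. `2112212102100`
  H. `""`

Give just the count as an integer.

A → no match
B → no match
C → no match
D → no match
E → match
F → no match
G → no match
H → match
Total matched: 2

2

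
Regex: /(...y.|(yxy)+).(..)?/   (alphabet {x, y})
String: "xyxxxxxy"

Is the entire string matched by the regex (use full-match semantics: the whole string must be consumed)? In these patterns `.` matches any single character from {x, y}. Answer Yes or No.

No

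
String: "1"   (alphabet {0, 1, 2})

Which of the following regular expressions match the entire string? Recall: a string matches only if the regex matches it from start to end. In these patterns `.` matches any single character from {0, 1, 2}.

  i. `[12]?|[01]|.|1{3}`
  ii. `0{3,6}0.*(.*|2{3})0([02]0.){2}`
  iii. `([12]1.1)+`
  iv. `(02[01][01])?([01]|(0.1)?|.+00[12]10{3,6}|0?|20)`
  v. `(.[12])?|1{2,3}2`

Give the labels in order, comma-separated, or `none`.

i → match
ii → no match — must start with "0"
iii → no match
iv → match
v → no match

i, iv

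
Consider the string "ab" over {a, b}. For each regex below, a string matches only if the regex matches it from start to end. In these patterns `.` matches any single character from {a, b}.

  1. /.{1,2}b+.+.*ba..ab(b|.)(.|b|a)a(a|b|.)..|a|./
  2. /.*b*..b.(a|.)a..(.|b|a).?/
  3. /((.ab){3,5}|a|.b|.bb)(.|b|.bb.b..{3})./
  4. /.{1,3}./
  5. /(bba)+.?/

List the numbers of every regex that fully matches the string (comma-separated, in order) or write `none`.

1 → no match
2 → no match
3 → no match
4 → match
5 → no match — must start with "bba"

4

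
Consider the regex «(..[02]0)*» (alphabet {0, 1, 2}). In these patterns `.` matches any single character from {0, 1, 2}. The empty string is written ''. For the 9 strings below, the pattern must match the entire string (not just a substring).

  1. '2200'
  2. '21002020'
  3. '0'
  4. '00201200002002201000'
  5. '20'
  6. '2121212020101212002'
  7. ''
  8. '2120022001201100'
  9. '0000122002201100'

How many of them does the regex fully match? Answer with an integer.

1 → match
2 → match
3 → no match
4 → match
5 → no match
6 → no match
7 → match
8 → match
9 → match
Total matched: 6

6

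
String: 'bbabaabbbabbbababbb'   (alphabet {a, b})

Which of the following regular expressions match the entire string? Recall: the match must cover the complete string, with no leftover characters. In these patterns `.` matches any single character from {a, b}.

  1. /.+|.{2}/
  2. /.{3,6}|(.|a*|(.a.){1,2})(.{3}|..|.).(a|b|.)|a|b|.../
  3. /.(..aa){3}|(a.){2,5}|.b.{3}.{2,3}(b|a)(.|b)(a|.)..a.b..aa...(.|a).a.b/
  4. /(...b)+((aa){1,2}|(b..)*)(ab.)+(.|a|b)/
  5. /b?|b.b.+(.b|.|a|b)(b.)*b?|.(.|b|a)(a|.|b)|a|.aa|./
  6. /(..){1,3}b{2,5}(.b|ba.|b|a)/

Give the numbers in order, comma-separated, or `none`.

1 → match
2 → no match
3 → no match
4 → match
5 → no match
6 → no match

1, 4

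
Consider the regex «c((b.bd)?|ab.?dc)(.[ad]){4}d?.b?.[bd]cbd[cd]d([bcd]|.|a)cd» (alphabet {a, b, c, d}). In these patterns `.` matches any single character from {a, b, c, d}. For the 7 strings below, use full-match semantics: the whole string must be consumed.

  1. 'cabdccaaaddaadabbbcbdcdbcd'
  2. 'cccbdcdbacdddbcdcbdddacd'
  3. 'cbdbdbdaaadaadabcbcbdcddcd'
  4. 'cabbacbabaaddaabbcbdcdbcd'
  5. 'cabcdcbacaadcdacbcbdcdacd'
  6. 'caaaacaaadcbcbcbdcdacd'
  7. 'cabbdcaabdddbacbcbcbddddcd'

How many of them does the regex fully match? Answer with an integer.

5

1 → match
2 → no match
3 → match
4 → no match
5 → match
6 → match
7 → match
Total matched: 5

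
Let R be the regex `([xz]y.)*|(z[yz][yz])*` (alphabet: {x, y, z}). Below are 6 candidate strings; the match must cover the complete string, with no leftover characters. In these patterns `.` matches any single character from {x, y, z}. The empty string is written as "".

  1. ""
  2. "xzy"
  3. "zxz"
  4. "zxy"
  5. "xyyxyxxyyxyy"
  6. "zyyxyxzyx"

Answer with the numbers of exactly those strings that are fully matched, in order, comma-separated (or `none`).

1, 5, 6

1. "" → match
2. "xzy" → no match
3. "zxz" → no match
4. "zxy" → no match
5. "xyyxyxxyyxyy" → match
6. "zyyxyxzyx" → match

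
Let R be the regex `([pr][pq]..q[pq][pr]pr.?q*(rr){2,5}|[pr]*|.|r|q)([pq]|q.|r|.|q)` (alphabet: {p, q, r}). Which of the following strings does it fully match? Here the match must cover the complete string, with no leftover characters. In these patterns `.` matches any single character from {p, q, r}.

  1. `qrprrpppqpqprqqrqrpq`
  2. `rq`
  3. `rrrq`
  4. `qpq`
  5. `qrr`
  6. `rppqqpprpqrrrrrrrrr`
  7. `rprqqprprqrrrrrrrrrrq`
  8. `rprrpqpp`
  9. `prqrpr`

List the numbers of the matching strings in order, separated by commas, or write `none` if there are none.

1 → no match
2 → match
3 → match
4 → no match
5 → no match
6 → no match
7 → match
8 → no match
9 → no match

2, 3, 7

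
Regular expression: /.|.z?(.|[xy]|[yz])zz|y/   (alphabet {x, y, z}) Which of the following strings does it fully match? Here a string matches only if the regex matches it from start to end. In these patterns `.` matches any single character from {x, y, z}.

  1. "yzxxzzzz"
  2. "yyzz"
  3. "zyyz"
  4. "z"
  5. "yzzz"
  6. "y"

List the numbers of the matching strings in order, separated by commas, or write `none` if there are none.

2, 4, 5, 6

1 → no match
2 → match
3 → no match
4 → match
5 → match
6 → match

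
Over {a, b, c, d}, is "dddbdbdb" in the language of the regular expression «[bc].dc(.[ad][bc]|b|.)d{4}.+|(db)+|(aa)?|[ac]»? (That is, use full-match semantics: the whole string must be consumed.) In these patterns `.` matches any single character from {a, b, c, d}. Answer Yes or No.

No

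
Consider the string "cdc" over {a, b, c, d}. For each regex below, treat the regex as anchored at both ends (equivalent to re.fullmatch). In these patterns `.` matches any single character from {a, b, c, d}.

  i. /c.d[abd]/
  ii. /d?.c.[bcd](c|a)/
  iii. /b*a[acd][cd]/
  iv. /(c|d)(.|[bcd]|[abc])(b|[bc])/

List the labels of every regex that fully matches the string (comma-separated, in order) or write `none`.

i → no match
ii → no match
iii → no match
iv → match

iv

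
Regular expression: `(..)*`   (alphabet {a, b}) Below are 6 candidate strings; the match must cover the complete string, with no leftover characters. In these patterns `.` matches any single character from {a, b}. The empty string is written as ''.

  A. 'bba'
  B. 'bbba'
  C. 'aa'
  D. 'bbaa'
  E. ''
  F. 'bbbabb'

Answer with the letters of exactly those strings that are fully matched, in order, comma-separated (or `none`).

B, C, D, E, F

A. 'bba' → no match
B. 'bbba' → match
C. 'aa' → match
D. 'bbaa' → match
E. '' → match
F. 'bbbabb' → match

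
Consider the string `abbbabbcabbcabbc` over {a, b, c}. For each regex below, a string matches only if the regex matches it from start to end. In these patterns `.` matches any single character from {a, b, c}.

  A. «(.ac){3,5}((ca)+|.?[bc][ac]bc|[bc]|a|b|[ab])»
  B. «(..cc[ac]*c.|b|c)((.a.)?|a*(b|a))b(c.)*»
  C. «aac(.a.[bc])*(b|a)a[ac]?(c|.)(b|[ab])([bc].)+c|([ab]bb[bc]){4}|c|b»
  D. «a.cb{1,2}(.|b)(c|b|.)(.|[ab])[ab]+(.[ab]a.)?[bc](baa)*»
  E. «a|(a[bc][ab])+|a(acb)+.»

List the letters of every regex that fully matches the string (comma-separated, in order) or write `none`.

A → no match
B → no match
C → match
D → no match
E → no match

C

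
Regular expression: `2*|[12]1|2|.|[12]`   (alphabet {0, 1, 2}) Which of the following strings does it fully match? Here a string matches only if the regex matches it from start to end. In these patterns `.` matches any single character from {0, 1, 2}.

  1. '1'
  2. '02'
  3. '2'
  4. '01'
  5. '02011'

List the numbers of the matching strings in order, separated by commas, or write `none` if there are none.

1, 3

1. '1' → match
2. '02' → no match
3. '2' → match
4. '01' → no match
5. '02011' → no match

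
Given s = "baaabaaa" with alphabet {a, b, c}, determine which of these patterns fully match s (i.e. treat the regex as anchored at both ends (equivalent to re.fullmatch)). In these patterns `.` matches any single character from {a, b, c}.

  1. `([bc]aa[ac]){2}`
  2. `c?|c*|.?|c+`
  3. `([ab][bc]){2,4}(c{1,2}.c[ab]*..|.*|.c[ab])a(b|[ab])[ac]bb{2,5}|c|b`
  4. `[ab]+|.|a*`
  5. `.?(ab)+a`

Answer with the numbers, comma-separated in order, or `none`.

1, 4

1 → match
2 → no match
3 → no match
4 → match
5 → no match — must end with "aba"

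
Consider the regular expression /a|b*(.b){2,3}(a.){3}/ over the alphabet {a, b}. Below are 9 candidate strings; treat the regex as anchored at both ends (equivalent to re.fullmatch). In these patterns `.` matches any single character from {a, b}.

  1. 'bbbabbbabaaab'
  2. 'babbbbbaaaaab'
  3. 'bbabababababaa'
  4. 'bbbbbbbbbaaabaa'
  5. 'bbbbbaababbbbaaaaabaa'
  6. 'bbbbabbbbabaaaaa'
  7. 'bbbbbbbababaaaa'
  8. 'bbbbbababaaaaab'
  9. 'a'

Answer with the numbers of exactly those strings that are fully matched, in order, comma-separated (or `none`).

1, 2, 3, 4, 7, 8, 9

1 → match
2 → match
3 → match
4 → match
5 → no match
6 → no match
7 → match
8 → match
9 → match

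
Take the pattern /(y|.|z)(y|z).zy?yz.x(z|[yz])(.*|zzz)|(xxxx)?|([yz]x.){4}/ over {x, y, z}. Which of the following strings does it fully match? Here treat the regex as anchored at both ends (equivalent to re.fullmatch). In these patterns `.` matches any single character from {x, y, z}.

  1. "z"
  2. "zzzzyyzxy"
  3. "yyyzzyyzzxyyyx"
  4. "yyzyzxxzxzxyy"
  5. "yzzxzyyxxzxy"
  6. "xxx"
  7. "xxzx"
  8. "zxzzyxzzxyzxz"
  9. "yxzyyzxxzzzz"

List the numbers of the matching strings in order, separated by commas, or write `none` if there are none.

none

1 → no match
2 → no match
3 → no match
4 → no match
5 → no match
6 → no match
7 → no match
8 → no match
9 → no match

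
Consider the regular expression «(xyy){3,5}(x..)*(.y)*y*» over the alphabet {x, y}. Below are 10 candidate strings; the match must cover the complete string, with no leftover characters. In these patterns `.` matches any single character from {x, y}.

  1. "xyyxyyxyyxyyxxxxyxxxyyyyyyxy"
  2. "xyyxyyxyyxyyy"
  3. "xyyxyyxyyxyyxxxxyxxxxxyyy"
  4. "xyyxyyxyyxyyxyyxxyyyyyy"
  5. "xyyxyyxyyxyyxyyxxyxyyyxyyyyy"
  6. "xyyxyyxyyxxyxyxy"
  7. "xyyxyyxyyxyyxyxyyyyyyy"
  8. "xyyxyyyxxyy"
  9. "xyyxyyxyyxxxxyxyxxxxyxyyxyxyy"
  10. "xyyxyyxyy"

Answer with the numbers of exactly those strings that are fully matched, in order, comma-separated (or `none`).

2, 3, 4, 5, 6, 7, 10

1 → no match
2 → match
3 → match
4 → match
5 → match
6 → match
7 → match
8 → no match
9 → no match
10 → match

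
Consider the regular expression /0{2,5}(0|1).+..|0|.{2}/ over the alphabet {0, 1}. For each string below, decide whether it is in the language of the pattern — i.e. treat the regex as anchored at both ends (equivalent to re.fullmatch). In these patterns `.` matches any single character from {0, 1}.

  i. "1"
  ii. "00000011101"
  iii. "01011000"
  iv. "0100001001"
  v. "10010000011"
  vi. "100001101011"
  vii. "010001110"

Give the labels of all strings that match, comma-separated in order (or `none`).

ii

i. "1" → no match
ii. "00000011101" → match
iii. "01011000" → no match
iv. "0100001001" → no match
v. "10010000011" → no match
vi. "100001101011" → no match
vii. "010001110" → no match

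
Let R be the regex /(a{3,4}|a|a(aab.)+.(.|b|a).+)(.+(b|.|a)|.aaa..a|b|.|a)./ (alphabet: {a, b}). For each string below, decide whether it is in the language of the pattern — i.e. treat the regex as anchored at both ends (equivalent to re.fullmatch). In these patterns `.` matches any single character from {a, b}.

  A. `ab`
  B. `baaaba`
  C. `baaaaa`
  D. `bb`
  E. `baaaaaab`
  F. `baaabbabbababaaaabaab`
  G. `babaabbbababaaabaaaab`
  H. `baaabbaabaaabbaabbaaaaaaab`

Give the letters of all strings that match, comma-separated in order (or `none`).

none

A → no match
B → no match
C → no match
D → no match
E → no match
F → no match
G → no match
H → no match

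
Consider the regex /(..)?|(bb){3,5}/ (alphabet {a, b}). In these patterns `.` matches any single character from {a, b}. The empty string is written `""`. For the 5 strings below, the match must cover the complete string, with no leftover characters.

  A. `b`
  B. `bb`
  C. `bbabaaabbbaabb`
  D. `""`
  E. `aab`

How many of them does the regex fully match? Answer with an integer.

2

A → no match
B → match
C → no match
D → match
E → no match
Total matched: 2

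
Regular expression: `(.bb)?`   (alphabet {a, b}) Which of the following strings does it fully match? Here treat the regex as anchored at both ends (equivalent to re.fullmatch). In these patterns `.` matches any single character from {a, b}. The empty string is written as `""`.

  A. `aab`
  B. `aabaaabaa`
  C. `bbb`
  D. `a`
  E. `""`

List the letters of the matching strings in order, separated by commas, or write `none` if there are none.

C, E

A → no match
B → no match
C → match
D → no match
E → match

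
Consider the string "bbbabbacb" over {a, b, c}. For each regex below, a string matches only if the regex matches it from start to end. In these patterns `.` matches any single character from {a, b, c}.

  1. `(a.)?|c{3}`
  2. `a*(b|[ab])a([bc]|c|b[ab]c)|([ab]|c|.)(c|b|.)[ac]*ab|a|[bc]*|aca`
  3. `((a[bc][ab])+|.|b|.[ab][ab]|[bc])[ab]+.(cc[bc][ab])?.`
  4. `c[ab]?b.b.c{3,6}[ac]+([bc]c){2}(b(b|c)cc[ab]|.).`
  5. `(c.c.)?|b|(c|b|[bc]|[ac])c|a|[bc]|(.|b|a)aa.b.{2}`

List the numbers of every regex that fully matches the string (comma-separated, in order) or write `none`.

3

1 → no match
2 → no match
3 → match
4 → no match — must start with "c"
5 → no match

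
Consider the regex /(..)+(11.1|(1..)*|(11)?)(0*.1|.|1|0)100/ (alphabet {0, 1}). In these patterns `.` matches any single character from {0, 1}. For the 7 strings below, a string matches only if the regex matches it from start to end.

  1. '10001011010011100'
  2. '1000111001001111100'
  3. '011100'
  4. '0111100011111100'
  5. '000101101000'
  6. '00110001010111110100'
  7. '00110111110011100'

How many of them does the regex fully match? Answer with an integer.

6

1 → match
2 → match
3 → match
4 → match
5 → no match — must end with '100'
6 → match
7 → match
Total matched: 6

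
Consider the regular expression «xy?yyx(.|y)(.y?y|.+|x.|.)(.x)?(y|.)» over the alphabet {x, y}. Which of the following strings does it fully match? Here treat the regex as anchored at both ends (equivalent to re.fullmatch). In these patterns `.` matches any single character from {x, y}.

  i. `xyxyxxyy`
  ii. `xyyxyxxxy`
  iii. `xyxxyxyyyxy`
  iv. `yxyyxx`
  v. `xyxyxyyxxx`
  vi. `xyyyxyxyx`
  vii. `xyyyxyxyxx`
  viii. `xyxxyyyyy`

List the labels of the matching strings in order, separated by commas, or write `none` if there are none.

i. `xyxyxxyy` → no match
ii. `xyyxyxxxy` → match
iii. `xyxxyxyyyxy` → no match
iv. `yxyyxx` → no match — must start with `x`
v. `xyxyxyyxxx` → no match
vi. `xyyyxyxyx` → match
vii. `xyyyxyxyxx` → match
viii. `xyxxyyyyy` → no match

ii, vi, vii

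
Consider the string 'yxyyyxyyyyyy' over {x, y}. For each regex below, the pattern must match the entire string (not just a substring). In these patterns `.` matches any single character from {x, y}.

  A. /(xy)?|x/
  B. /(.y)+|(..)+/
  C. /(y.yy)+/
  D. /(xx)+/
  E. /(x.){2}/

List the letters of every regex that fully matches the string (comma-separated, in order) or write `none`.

A → no match
B → match
C → match
D → no match — must start with 'xx'
E → no match — must start with 'x'

B, C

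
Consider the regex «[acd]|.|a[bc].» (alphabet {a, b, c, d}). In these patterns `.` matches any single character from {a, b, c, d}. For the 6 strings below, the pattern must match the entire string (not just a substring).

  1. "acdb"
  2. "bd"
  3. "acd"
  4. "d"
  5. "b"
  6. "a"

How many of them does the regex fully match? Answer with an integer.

1 → no match
2 → no match
3 → match
4 → match
5 → match
6 → match
Total matched: 4

4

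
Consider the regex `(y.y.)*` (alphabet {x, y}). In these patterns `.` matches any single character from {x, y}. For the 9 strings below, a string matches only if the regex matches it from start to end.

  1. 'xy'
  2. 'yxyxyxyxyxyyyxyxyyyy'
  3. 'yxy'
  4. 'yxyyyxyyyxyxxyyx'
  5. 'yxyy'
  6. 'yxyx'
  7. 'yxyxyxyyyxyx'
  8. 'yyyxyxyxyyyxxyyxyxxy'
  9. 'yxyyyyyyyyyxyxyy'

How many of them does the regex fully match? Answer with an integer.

1 → no match
2 → match
3 → no match
4 → no match
5 → match
6 → match
7 → match
8 → no match
9 → match
Total matched: 5

5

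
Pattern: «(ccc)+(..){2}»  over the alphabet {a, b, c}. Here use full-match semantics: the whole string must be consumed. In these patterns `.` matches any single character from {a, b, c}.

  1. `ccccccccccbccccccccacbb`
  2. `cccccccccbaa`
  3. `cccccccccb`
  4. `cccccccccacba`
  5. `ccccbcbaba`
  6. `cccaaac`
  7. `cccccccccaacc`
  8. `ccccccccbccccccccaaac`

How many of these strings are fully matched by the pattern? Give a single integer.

1 → no match
2 → no match
3 → match
4 → match
5 → no match
6 → match
7 → match
8 → no match
Total matched: 4

4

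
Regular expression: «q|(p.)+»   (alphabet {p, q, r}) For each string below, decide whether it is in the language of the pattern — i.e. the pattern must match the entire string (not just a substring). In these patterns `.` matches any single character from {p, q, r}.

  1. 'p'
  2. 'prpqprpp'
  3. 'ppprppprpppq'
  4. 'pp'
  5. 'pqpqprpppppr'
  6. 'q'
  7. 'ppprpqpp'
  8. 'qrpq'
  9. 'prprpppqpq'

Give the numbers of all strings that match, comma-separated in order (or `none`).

1 → no match
2 → match
3 → match
4 → match
5 → match
6 → match
7 → match
8 → no match
9 → match

2, 3, 4, 5, 6, 7, 9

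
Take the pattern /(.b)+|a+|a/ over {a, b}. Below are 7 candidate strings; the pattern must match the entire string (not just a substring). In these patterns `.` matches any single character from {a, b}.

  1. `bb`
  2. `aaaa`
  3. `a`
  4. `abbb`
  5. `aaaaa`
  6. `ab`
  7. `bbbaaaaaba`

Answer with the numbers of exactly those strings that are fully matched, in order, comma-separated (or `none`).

1, 2, 3, 4, 5, 6

1 → match
2 → match
3 → match
4 → match
5 → match
6 → match
7 → no match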